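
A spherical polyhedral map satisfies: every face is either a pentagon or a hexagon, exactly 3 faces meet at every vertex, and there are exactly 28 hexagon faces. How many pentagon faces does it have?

12

Let x be the number of pentagons; then F = 28 + x.
Edge–face incidences: 2E = 6·28 + 5·x = 168 + 5x.
Every vertex has degree 3, so 3V = 2E.
Euler: V − E + F = 2 ⇒ (2E)/3 − E + (28 + x) = 2.
Multiply by 6: 2·(2E) − 3·(2E) + 6·(28 + x) = 12, i.e. 168 + 6x − (168 + 5x) = 12.
Collecting terms: x = 12.
Then 2E = 168 + 5·12 = 228, so E = 114, V = 2E/3 = 76, F = 28 + 12 = 40.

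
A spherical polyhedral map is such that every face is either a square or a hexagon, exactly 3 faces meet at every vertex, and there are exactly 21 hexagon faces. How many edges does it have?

75

Let x be the number of squares; then F = 21 + x.
Edge–face incidences: 2E = 6·21 + 4·x = 126 + 4x.
Every vertex has degree 3, so 3V = 2E.
Euler: V − E + F = 2 ⇒ (2E)/3 − E + (21 + x) = 2.
Multiply by 6: 2·(2E) − 3·(2E) + 6·(21 + x) = 12, i.e. 126 + 6x − (126 + 4x) = 12.
Collecting terms: 2x = 12, so x = 6.
Then 2E = 126 + 4·6 = 150, so E = 75, V = 2E/3 = 50, F = 21 + 6 = 27.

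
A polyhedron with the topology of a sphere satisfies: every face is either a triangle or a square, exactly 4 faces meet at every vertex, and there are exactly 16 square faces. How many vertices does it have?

22

Let x be the number of triangles; then F = 16 + x.
Edge–face incidences: 2E = 4·16 + 3·x = 64 + 3x.
Every vertex has degree 4, so 4V = 2E.
Euler: V − E + F = 2 ⇒ (2E)/4 − E + (16 + x) = 2.
Multiply by 8: 2·(2E) − 4·(2E) + 8·(16 + x) = 16, i.e. 128 + 8x − 2·(64 + 3x) = 16.
Collecting terms: 2x = 16, so x = 8.
Then 2E = 64 + 3·8 = 88, so E = 44, V = 2E/4 = 22, F = 16 + 8 = 24.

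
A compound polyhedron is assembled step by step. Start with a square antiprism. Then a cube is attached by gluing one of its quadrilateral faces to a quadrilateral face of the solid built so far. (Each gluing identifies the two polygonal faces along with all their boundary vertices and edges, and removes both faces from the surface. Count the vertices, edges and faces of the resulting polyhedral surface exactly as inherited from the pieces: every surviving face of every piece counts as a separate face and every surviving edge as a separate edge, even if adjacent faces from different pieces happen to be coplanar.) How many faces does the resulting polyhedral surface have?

14

A square antiprism: V=8, E=16, F=10.
Attach a cube (V=8, E=12, F=6) along a 4-gon: merge 4 vertices and 4 edges, delete both glued faces → V=12, E=24, F=14.
Check: V − E + F = 12 − 24 + 14 = 2.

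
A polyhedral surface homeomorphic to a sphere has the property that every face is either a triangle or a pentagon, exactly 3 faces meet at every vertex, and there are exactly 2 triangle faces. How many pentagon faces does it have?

6

Let x be the number of pentagons; then F = 2 + x.
Edge–face incidences: 2E = 3·2 + 5·x = 6 + 5x.
Every vertex has degree 3, so 3V = 2E.
Euler: V − E + F = 2 ⇒ (2E)/3 − E + (2 + x) = 2.
Multiply by 6: 2·(2E) − 3·(2E) + 6·(2 + x) = 12, i.e. 12 + 6x − (6 + 5x) = 12.
Collecting terms: x + 6 = 12, so x = 6.
Then 2E = 6 + 5·6 = 36, so E = 18, V = 2E/3 = 12, F = 2 + 6 = 8.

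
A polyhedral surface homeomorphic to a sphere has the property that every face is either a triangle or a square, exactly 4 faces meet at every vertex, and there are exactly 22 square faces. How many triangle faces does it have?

Let x be the number of triangles; then F = 22 + x.
Edge–face incidences: 2E = 4·22 + 3·x = 88 + 3x.
Every vertex has degree 4, so 4V = 2E.
Euler: V − E + F = 2 ⇒ (2E)/4 − E + (22 + x) = 2.
Multiply by 8: 2·(2E) − 4·(2E) + 8·(22 + x) = 16, i.e. 176 + 8x − 2·(88 + 3x) = 16.
Collecting terms: 2x = 16, so x = 8.
Then 2E = 88 + 3·8 = 112, so E = 56, V = 2E/4 = 28, F = 22 + 8 = 30.

8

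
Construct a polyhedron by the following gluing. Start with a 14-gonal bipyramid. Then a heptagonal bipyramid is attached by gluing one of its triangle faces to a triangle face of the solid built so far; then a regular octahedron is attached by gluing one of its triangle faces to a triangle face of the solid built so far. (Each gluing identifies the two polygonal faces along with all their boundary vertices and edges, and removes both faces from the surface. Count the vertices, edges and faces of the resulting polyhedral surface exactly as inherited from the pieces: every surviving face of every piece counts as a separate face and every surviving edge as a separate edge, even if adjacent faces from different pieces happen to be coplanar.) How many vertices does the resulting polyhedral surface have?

A 14-gonal bipyramid: V=16, E=42, F=28.
Attach a heptagonal bipyramid (V=9, E=21, F=14) along a 3-gon: merge 3 vertices and 3 edges, delete both glued faces → V=22, E=60, F=40.
Attach a regular octahedron (V=6, E=12, F=8) along a 3-gon: merge 3 vertices and 3 edges, delete both glued faces → V=25, E=69, F=46.
Check: V − E + F = 25 − 69 + 46 = 2.

25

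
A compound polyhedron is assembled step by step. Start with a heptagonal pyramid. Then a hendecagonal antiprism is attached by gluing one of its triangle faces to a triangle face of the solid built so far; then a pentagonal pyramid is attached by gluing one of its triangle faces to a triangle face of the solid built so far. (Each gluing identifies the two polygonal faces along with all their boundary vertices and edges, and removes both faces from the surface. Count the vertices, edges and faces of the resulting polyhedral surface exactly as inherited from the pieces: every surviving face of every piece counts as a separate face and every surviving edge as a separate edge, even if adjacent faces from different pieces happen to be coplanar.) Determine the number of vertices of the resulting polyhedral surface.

A heptagonal pyramid: V=8, E=14, F=8.
Attach a hendecagonal antiprism (V=22, E=44, F=24) along a 3-gon: merge 3 vertices and 3 edges, delete both glued faces → V=27, E=55, F=30.
Attach a pentagonal pyramid (V=6, E=10, F=6) along a 3-gon: merge 3 vertices and 3 edges, delete both glued faces → V=30, E=62, F=34.
Check: V − E + F = 30 − 62 + 34 = 2.

30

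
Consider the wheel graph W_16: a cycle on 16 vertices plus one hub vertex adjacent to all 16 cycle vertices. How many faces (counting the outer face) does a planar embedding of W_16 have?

W_16 has V = 16 + 1 = 17 vertices and E = 2·16 = 32 edges.
By Euler's formula F = 2 − V + E = 2 − 17 + 32 = 17.

17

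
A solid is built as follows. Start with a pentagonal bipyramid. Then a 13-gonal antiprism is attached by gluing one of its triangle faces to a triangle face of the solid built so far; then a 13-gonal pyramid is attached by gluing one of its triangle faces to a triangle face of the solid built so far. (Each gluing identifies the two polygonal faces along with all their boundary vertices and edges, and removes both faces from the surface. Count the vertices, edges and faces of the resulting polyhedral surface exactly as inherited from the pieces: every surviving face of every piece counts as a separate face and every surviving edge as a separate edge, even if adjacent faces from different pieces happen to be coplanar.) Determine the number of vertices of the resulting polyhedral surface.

A pentagonal bipyramid: V=7, E=15, F=10.
Attach a 13-gonal antiprism (V=26, E=52, F=28) along a 3-gon: merge 3 vertices and 3 edges, delete both glued faces → V=30, E=64, F=36.
Attach a 13-gonal pyramid (V=14, E=26, F=14) along a 3-gon: merge 3 vertices and 3 edges, delete both glued faces → V=41, E=87, F=48.
Check: V − E + F = 41 − 87 + 48 = 2.

41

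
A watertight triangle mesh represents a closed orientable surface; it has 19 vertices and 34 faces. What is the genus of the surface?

0

Every face is a triangle, so 2E = 3·34 = 102, giving E = 51.
χ = V − E + F = 19 − 51 + 34 = 2.
For a closed orientable surface χ = 2 − 2g, so g = (2 − (2))/2 = 0.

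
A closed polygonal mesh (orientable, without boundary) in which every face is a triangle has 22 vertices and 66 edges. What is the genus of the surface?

Every face is a triangle and each edge borders two faces, so 3F = 2·66, giving F = 44.
χ = V − E + F = 22 − 66 + 44 = 0.
For a closed orientable surface χ = 2 − 2g, so g = (2 − (0))/2 = 1.

1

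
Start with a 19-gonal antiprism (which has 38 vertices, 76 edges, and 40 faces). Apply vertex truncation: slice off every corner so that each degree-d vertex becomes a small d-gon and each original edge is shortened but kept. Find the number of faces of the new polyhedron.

Truncation replaces each original edge-end by a new vertex, so V′ = 2E = 152.
Each original edge survives, and each old vertex of degree d contributes d new edges; summing degrees gives Σd = 2E, so E′ = E + 2E = 3E = 228.
Each original face survives and each original vertex becomes one new face: F′ = F + V = 78.

78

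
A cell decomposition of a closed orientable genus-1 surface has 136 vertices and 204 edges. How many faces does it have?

For a closed orientable surface of genus 1, χ = 2 − 2·1 = 0.
F = 0 − V + E = 0 − 136 + 204 = 68.

68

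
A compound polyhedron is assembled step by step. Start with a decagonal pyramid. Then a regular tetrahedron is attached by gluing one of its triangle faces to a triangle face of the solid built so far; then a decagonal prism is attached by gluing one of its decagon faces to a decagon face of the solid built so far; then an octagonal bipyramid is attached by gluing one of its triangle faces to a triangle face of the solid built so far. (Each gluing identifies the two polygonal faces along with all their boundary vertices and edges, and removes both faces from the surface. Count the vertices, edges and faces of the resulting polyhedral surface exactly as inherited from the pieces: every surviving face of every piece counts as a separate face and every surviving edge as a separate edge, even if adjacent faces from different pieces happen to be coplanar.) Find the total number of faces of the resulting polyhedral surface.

A decagonal pyramid: V=11, E=20, F=11.
Attach a regular tetrahedron (V=4, E=6, F=4) along a 3-gon: merge 3 vertices and 3 edges, delete both glued faces → V=12, E=23, F=13.
Attach a decagonal prism (V=20, E=30, F=12) along a 10-gon: merge 10 vertices and 10 edges, delete both glued faces → V=22, E=43, F=23.
Attach an octagonal bipyramid (V=10, E=24, F=16) along a 3-gon: merge 3 vertices and 3 edges, delete both glued faces → V=29, E=64, F=37.
Check: V − E + F = 29 − 64 + 37 = 2.

37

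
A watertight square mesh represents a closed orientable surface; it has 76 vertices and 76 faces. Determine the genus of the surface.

1

Every face is a square, so 2E = 4·76 = 304, giving E = 152.
χ = V − E + F = 76 − 152 + 76 = 0.
For a closed orientable surface χ = 2 − 2g, so g = (2 − (0))/2 = 1.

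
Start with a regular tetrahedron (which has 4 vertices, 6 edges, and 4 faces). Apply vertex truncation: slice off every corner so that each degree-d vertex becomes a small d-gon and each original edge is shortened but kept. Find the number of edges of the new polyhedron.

Truncation replaces each original edge-end by a new vertex, so V′ = 2E = 12.
Each original edge survives, and each old vertex of degree d contributes d new edges; summing degrees gives Σd = 2E, so E′ = E + 2E = 3E = 18.
Each original face survives and each original vertex becomes one new face: F′ = F + V = 8.

18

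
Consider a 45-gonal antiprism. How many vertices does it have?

90

An antiprism on an n-gon has two n-gon caps and 2n triangles: V = 2·45 = 90, E = 4·45 = 180, F = 2·45 + 2 = 92.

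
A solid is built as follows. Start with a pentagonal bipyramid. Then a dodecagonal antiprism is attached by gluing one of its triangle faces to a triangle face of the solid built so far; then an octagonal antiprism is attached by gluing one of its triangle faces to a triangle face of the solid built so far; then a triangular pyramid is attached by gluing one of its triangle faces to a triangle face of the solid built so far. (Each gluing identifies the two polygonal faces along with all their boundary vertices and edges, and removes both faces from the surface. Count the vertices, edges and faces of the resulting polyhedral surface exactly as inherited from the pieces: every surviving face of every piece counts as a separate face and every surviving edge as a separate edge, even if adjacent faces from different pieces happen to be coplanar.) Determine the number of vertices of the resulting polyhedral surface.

A pentagonal bipyramid: V=7, E=15, F=10.
Attach a dodecagonal antiprism (V=24, E=48, F=26) along a 3-gon: merge 3 vertices and 3 edges, delete both glued faces → V=28, E=60, F=34.
Attach an octagonal antiprism (V=16, E=32, F=18) along a 3-gon: merge 3 vertices and 3 edges, delete both glued faces → V=41, E=89, F=50.
Attach a triangular pyramid (V=4, E=6, F=4) along a 3-gon: merge 3 vertices and 3 edges, delete both glued faces → V=42, E=92, F=52.
Check: V − E + F = 42 − 92 + 52 = 2.

42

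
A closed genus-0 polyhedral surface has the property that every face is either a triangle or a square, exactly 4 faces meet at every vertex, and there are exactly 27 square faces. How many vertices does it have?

33

Let x be the number of triangles; then F = 27 + x.
Edge–face incidences: 2E = 4·27 + 3·x = 108 + 3x.
Every vertex has degree 4, so 4V = 2E.
Euler: V − E + F = 2 ⇒ (2E)/4 − E + (27 + x) = 2.
Multiply by 8: 2·(2E) − 4·(2E) + 8·(27 + x) = 16, i.e. 216 + 8x − 2·(108 + 3x) = 16.
Collecting terms: 2x = 16, so x = 8.
Then 2E = 108 + 3·8 = 132, so E = 66, V = 2E/4 = 33, F = 27 + 8 = 35.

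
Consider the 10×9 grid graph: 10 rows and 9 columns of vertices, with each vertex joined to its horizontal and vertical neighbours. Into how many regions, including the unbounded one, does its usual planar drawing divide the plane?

73

The grid has V = 10·9 = 90 vertices and E = 10·8 + 9·9 = 161 edges.
F = 2 − V + E = 2 − 90 + 161 = 73.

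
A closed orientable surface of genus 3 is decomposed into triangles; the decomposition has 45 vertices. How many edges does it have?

147

χ = 2 − 2·3 = -4, and every face is a triangle so 3F = 2E.
V − E + F = -4 with E = 3F/2 gives 45 − (3/2 − 1)·F = -4, so F = 98 and E = 147.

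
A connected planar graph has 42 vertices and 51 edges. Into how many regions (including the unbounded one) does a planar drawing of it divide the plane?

11

Euler's formula for a connected plane graph: V − E + F = 2, so F = 2 − 42 + 51 = 11.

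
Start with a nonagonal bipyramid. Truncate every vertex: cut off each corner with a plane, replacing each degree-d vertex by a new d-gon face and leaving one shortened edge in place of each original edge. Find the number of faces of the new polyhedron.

The base solid has V = 11, E = 27, F = 18.
Truncation replaces each original edge-end by a new vertex, so V′ = 2E = 54.
Each original edge survives, and each old vertex of degree d contributes d new edges; summing degrees gives Σd = 2E, so E′ = E + 2E = 3E = 81.
Each original face survives and each original vertex becomes one new face: F′ = F + V = 29.

29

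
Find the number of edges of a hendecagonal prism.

A prism on an n-gon has two n-gon bases and n rectangular sides: V = 2·11 = 22, E = 3·11 = 33, F = 11 + 2 = 13.

33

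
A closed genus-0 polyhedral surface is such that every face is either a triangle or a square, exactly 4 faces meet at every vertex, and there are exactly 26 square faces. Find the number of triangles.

Let x be the number of triangles; then F = 26 + x.
Edge–face incidences: 2E = 4·26 + 3·x = 104 + 3x.
Every vertex has degree 4, so 4V = 2E.
Euler: V − E + F = 2 ⇒ (2E)/4 − E + (26 + x) = 2.
Multiply by 8: 2·(2E) − 4·(2E) + 8·(26 + x) = 16, i.e. 208 + 8x − 2·(104 + 3x) = 16.
Collecting terms: 2x = 16, so x = 8.
Then 2E = 104 + 3·8 = 128, so E = 64, V = 2E/4 = 32, F = 26 + 8 = 34.

8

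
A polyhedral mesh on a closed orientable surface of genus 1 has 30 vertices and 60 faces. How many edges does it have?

90

For a closed orientable surface of genus 1, χ = 2 − 2·1 = 0.
E = V + F − (0) = 30 + 60 − (0) = 90.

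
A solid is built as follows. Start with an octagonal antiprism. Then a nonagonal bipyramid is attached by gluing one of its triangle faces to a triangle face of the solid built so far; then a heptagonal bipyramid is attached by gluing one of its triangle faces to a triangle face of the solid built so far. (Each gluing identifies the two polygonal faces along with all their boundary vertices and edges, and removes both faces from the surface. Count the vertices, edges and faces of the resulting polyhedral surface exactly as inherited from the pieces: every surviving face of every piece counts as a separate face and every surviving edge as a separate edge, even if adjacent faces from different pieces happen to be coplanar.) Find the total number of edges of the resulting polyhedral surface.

An octagonal antiprism: V=16, E=32, F=18.
Attach a nonagonal bipyramid (V=11, E=27, F=18) along a 3-gon: merge 3 vertices and 3 edges, delete both glued faces → V=24, E=56, F=34.
Attach a heptagonal bipyramid (V=9, E=21, F=14) along a 3-gon: merge 3 vertices and 3 edges, delete both glued faces → V=30, E=74, F=46.
Check: V − E + F = 30 − 74 + 46 = 2.

74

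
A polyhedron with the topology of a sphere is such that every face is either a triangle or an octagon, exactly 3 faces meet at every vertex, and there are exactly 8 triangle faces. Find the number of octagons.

6

Let x be the number of octagons; then F = 8 + x.
Edge–face incidences: 2E = 3·8 + 8·x = 24 + 8x.
Every vertex has degree 3, so 3V = 2E.
Euler: V − E + F = 2 ⇒ (2E)/3 − E + (8 + x) = 2.
Multiply by 6: 2·(2E) − 3·(2E) + 6·(8 + x) = 12, i.e. 48 + 6x − (24 + 8x) = 12.
Collecting terms: −2x + 24 = 12, so −2x = −12, so x = 6.
Then 2E = 24 + 8·6 = 72, so E = 36, V = 2E/3 = 24, F = 8 + 6 = 14.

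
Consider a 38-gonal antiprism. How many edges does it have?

152

An antiprism on an n-gon has two n-gon caps and 2n triangles: V = 2·38 = 76, E = 4·38 = 152, F = 2·38 + 2 = 78.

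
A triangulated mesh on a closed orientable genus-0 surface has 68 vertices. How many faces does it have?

χ = 2 − 2·0 = 2, and every face is a triangle so 3F = 2E.
V − E + F = 2 with E = 3F/2 gives 68 − (3/2 − 1)·F = 2, so F = 132 and E = 198.

132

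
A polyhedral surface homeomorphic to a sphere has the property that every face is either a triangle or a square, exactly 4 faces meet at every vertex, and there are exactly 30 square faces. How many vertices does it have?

36

Let x be the number of triangles; then F = 30 + x.
Edge–face incidences: 2E = 4·30 + 3·x = 120 + 3x.
Every vertex has degree 4, so 4V = 2E.
Euler: V − E + F = 2 ⇒ (2E)/4 − E + (30 + x) = 2.
Multiply by 8: 2·(2E) − 4·(2E) + 8·(30 + x) = 16, i.e. 240 + 8x − 2·(120 + 3x) = 16.
Collecting terms: 2x = 16, so x = 8.
Then 2E = 120 + 3·8 = 144, so E = 72, V = 2E/4 = 36, F = 30 + 8 = 38.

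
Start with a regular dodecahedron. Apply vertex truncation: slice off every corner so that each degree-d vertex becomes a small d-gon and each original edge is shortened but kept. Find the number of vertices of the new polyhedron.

60

The base solid has V = 20, E = 30, F = 12.
Truncation replaces each original edge-end by a new vertex, so V′ = 2E = 60.
Each original edge survives, and each old vertex of degree d contributes d new edges; summing degrees gives Σd = 2E, so E′ = E + 2E = 3E = 90.
Each original face survives and each original vertex becomes one new face: F′ = F + V = 32.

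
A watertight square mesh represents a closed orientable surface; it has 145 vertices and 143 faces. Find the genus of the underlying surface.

0

Every face is a square, so 2E = 4·143 = 572, giving E = 286.
χ = V − E + F = 145 − 286 + 143 = 2.
For a closed orientable surface χ = 2 − 2g, so g = (2 − (2))/2 = 0.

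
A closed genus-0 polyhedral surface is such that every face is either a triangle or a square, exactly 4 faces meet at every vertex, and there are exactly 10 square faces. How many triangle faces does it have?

Let x be the number of triangles; then F = 10 + x.
Edge–face incidences: 2E = 4·10 + 3·x = 40 + 3x.
Every vertex has degree 4, so 4V = 2E.
Euler: V − E + F = 2 ⇒ (2E)/4 − E + (10 + x) = 2.
Multiply by 8: 2·(2E) − 4·(2E) + 8·(10 + x) = 16, i.e. 80 + 8x − 2·(40 + 3x) = 16.
Collecting terms: 2x = 16, so x = 8.
Then 2E = 40 + 3·8 = 64, so E = 32, V = 2E/4 = 16, F = 10 + 8 = 18.

8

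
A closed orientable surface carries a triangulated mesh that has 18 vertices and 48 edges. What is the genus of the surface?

0

Every face is a triangle and each edge borders two faces, so 3F = 2·48, giving F = 32.
χ = V − E + F = 18 − 48 + 32 = 2.
For a closed orientable surface χ = 2 − 2g, so g = (2 − (2))/2 = 0.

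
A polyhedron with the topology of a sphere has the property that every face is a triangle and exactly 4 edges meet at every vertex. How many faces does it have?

Each face has 3 edges and each edge borders two faces, so 2E = 3F.
Each vertex has degree 4, so 4V = 2E and hence V = 3F/4.
Euler: V − E + F = 2 ⇒ (3F/4) − (3F/2) + F = 2.
Multiply by 8: (6 − 12 + 8)F = 16, i.e. 2F = 16.
So F = 8, E = 3·8/2 = 12, V = 3·8/4 = 6.

8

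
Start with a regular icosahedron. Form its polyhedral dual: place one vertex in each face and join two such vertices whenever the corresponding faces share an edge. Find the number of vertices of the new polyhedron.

The base solid has V = 12, E = 30, F = 20.
The dual swaps V and F and preserves E: V′ = F = 20, E′ = E = 30, F′ = V = 12.

20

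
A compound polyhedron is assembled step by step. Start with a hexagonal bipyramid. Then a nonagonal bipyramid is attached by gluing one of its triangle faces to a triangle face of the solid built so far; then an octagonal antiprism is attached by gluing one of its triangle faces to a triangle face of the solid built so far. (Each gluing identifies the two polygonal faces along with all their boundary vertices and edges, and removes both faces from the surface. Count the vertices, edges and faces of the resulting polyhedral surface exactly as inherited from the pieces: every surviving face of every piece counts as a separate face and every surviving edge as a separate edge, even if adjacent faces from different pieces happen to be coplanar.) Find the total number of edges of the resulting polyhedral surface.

71

A hexagonal bipyramid: V=8, E=18, F=12.
Attach a nonagonal bipyramid (V=11, E=27, F=18) along a 3-gon: merge 3 vertices and 3 edges, delete both glued faces → V=16, E=42, F=28.
Attach an octagonal antiprism (V=16, E=32, F=18) along a 3-gon: merge 3 vertices and 3 edges, delete both glued faces → V=29, E=71, F=44.
Check: V − E + F = 29 − 71 + 44 = 2.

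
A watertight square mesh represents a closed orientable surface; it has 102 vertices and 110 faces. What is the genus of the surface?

5

Every face is a square, so 2E = 4·110 = 440, giving E = 220.
χ = V − E + F = 102 − 220 + 110 = -8.
For a closed orientable surface χ = 2 − 2g, so g = (2 − (-8))/2 = 5.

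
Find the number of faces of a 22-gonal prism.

A prism on an n-gon has two n-gon bases and n rectangular sides: V = 2·22 = 44, E = 3·22 = 66, F = 22 + 2 = 24.

24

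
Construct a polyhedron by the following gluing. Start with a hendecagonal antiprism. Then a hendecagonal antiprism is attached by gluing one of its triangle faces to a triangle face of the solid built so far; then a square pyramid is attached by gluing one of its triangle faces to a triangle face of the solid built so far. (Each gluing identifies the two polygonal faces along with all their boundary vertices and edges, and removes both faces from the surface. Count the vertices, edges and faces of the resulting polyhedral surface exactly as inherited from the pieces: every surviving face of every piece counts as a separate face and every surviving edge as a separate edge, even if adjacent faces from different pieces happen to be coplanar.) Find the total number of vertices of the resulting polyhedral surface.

A hendecagonal antiprism: V=22, E=44, F=24.
Attach a hendecagonal antiprism (V=22, E=44, F=24) along a 3-gon: merge 3 vertices and 3 edges, delete both glued faces → V=41, E=85, F=46.
Attach a square pyramid (V=5, E=8, F=5) along a 3-gon: merge 3 vertices and 3 edges, delete both glued faces → V=43, E=90, F=49.
Check: V − E + F = 43 − 90 + 49 = 2.

43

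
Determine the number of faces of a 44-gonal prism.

46

A prism on an n-gon has two n-gon bases and n rectangular sides: V = 2·44 = 88, E = 3·44 = 132, F = 44 + 2 = 46.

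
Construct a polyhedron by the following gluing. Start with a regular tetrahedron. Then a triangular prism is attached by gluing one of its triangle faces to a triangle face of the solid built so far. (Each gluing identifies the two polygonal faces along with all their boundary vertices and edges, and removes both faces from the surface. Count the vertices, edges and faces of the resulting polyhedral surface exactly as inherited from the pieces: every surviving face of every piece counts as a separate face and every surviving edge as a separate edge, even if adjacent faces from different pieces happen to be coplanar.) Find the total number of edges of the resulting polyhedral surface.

A regular tetrahedron: V=4, E=6, F=4.
Attach a triangular prism (V=6, E=9, F=5) along a 3-gon: merge 3 vertices and 3 edges, delete both glued faces → V=7, E=12, F=7.
Check: V − E + F = 7 − 12 + 7 = 2.

12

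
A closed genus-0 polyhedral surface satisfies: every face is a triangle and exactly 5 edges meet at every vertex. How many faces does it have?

Each face has 3 edges and each edge borders two faces, so 2E = 3F.
Each vertex has degree 5, so 5V = 2E and hence V = 3F/5.
Euler: V − E + F = 2 ⇒ (3F/5) − (3F/2) + F = 2.
Multiply by 10: (6 − 15 + 10)F = 20, i.e. 1F = 20.
So F = 20, E = 3·20/2 = 30, V = 3·20/5 = 12.

20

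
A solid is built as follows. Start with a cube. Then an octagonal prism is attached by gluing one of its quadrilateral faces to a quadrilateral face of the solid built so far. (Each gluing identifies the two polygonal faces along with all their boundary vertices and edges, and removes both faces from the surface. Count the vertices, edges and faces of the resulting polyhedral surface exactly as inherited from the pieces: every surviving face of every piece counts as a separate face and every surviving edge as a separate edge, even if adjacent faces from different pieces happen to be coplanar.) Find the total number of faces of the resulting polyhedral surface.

A cube: V=8, E=12, F=6.
Attach an octagonal prism (V=16, E=24, F=10) along a 4-gon: merge 4 vertices and 4 edges, delete both glued faces → V=20, E=32, F=14.
Check: V − E + F = 20 − 32 + 14 = 2.

14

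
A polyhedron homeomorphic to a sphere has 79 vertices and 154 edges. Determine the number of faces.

77

Here V − E + F = 2.
F = 2 − V + E = 2 − 79 + 154 = 77.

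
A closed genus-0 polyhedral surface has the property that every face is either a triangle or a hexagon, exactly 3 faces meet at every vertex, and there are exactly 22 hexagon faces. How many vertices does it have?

48

Let x be the number of triangles; then F = 22 + x.
Edge–face incidences: 2E = 6·22 + 3·x = 132 + 3x.
Every vertex has degree 3, so 3V = 2E.
Euler: V − E + F = 2 ⇒ (2E)/3 − E + (22 + x) = 2.
Multiply by 6: 2·(2E) − 3·(2E) + 6·(22 + x) = 12, i.e. 132 + 6x − (132 + 3x) = 12.
Collecting terms: 3x = 12, so x = 4.
Then 2E = 132 + 3·4 = 144, so E = 72, V = 2E/3 = 48, F = 22 + 4 = 26.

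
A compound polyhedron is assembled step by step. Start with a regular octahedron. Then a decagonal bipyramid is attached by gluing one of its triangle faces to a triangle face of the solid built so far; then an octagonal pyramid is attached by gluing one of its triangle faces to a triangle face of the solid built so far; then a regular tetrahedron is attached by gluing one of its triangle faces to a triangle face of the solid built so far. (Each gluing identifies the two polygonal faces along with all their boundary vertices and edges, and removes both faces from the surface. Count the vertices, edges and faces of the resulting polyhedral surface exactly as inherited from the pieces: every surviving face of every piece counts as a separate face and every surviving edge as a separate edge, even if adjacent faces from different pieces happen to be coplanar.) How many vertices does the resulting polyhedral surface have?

A regular octahedron: V=6, E=12, F=8.
Attach a decagonal bipyramid (V=12, E=30, F=20) along a 3-gon: merge 3 vertices and 3 edges, delete both glued faces → V=15, E=39, F=26.
Attach an octagonal pyramid (V=9, E=16, F=9) along a 3-gon: merge 3 vertices and 3 edges, delete both glued faces → V=21, E=52, F=33.
Attach a regular tetrahedron (V=4, E=6, F=4) along a 3-gon: merge 3 vertices and 3 edges, delete both glued faces → V=22, E=55, F=35.
Check: V − E + F = 22 − 55 + 35 = 2.

22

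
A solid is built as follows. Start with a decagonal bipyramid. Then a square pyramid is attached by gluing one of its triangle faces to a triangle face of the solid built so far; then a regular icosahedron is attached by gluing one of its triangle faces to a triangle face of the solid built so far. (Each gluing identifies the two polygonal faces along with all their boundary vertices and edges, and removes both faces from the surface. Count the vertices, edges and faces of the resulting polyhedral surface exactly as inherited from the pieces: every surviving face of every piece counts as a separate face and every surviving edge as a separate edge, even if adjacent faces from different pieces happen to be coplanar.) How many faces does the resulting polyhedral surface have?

41

A decagonal bipyramid: V=12, E=30, F=20.
Attach a square pyramid (V=5, E=8, F=5) along a 3-gon: merge 3 vertices and 3 edges, delete both glued faces → V=14, E=35, F=23.
Attach a regular icosahedron (V=12, E=30, F=20) along a 3-gon: merge 3 vertices and 3 edges, delete both glued faces → V=23, E=62, F=41.
Check: V − E + F = 23 − 62 + 41 = 2.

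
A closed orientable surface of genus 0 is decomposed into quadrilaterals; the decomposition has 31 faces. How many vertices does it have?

χ = 2 − 2·0 = 2, and every face is a square so 4F = 2E.
E = 4·31/2 = 62. Then V = 2 + E − F = 2 + 62 − 31 = 33.

33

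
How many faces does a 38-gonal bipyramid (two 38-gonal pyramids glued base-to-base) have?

76

A bipyramid over an n-gon has 2n triangular faces and n + 2 vertices: V = 38 + 2 = 40, E = 3·38 = 114, F = 2·38 = 76.
Check: V − E + F = 40 − 114 + 76 = 2.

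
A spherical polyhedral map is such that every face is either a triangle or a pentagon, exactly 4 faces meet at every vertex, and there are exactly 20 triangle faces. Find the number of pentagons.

12

Let x be the number of pentagons; then F = 20 + x.
Edge–face incidences: 2E = 3·20 + 5·x = 60 + 5x.
Every vertex has degree 4, so 4V = 2E.
Euler: V − E + F = 2 ⇒ (2E)/4 − E + (20 + x) = 2.
Multiply by 8: 2·(2E) − 4·(2E) + 8·(20 + x) = 16, i.e. 160 + 8x − 2·(60 + 5x) = 16.
Collecting terms: −2x + 40 = 16, so −2x = −24, so x = 12.
Then 2E = 60 + 5·12 = 120, so E = 60, V = 2E/4 = 30, F = 20 + 12 = 32.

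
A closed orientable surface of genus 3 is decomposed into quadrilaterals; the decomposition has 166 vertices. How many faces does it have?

χ = 2 − 2·3 = -4, and every face is a square so 4F = 2E.
V − E + F = -4 with E = 4F/2 gives 166 − (4/2 − 1)·F = -4, so F = 170 and E = 340.

170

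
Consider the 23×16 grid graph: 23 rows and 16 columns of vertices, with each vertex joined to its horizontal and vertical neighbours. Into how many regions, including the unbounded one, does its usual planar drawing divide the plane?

331

The grid has V = 23·16 = 368 vertices and E = 23·15 + 16·22 = 697 edges.
F = 2 − V + E = 2 − 368 + 697 = 331.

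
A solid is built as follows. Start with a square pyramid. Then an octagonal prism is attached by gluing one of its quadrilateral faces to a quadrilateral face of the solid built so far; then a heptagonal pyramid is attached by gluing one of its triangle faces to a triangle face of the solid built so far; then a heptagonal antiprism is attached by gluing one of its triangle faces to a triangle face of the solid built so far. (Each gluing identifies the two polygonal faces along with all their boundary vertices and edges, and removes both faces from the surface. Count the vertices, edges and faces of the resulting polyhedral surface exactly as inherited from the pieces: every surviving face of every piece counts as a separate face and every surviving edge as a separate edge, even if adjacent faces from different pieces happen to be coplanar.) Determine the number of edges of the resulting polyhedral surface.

64

A square pyramid: V=5, E=8, F=5.
Attach an octagonal prism (V=16, E=24, F=10) along a 4-gon: merge 4 vertices and 4 edges, delete both glued faces → V=17, E=28, F=13.
Attach a heptagonal pyramid (V=8, E=14, F=8) along a 3-gon: merge 3 vertices and 3 edges, delete both glued faces → V=22, E=39, F=19.
Attach a heptagonal antiprism (V=14, E=28, F=16) along a 3-gon: merge 3 vertices and 3 edges, delete both glued faces → V=33, E=64, F=33.
Check: V − E + F = 33 − 64 + 33 = 2.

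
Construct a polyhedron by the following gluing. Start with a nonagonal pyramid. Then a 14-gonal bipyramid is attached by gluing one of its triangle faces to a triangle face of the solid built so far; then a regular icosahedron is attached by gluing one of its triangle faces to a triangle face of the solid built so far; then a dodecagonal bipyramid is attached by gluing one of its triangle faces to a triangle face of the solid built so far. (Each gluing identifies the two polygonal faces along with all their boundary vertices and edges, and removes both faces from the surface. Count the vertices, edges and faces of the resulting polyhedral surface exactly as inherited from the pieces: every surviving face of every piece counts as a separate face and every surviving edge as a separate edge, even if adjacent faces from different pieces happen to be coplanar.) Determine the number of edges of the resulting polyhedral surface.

A nonagonal pyramid: V=10, E=18, F=10.
Attach a 14-gonal bipyramid (V=16, E=42, F=28) along a 3-gon: merge 3 vertices and 3 edges, delete both glued faces → V=23, E=57, F=36.
Attach a regular icosahedron (V=12, E=30, F=20) along a 3-gon: merge 3 vertices and 3 edges, delete both glued faces → V=32, E=84, F=54.
Attach a dodecagonal bipyramid (V=14, E=36, F=24) along a 3-gon: merge 3 vertices and 3 edges, delete both glued faces → V=43, E=117, F=76.
Check: V − E + F = 43 − 117 + 76 = 2.

117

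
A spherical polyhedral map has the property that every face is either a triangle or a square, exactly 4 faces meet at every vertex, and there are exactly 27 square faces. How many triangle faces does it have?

8

Let x be the number of triangles; then F = 27 + x.
Edge–face incidences: 2E = 4·27 + 3·x = 108 + 3x.
Every vertex has degree 4, so 4V = 2E.
Euler: V − E + F = 2 ⇒ (2E)/4 − E + (27 + x) = 2.
Multiply by 8: 2·(2E) − 4·(2E) + 8·(27 + x) = 16, i.e. 216 + 8x − 2·(108 + 3x) = 16.
Collecting terms: 2x = 16, so x = 8.
Then 2E = 108 + 3·8 = 132, so E = 66, V = 2E/4 = 33, F = 27 + 8 = 35.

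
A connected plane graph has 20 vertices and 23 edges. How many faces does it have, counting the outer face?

5

Euler's formula for a connected plane graph: V − E + F = 2, so F = 2 − 20 + 23 = 5.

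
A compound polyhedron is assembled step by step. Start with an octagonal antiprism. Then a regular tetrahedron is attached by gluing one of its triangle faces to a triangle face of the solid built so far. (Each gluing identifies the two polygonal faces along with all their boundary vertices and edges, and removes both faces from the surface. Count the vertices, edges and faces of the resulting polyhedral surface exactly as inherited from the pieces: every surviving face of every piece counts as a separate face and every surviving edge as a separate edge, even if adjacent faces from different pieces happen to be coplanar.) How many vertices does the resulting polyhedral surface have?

An octagonal antiprism: V=16, E=32, F=18.
Attach a regular tetrahedron (V=4, E=6, F=4) along a 3-gon: merge 3 vertices and 3 edges, delete both glued faces → V=17, E=35, F=20.
Check: V − E + F = 17 − 35 + 20 = 2.

17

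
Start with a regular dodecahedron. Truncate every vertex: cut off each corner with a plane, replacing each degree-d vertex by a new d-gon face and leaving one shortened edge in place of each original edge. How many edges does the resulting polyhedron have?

90

The base solid has V = 20, E = 30, F = 12.
Truncation replaces each original edge-end by a new vertex, so V′ = 2E = 60.
Each original edge survives, and each old vertex of degree d contributes d new edges; summing degrees gives Σd = 2E, so E′ = E + 2E = 3E = 90.
Each original face survives and each original vertex becomes one new face: F′ = F + V = 32.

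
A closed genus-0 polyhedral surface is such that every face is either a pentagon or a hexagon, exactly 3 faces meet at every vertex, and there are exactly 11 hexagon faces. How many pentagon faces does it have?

Let x be the number of pentagons; then F = 11 + x.
Edge–face incidences: 2E = 6·11 + 5·x = 66 + 5x.
Every vertex has degree 3, so 3V = 2E.
Euler: V − E + F = 2 ⇒ (2E)/3 − E + (11 + x) = 2.
Multiply by 6: 2·(2E) − 3·(2E) + 6·(11 + x) = 12, i.e. 66 + 6x − (66 + 5x) = 12.
Collecting terms: x = 12.
Then 2E = 66 + 5·12 = 126, so E = 63, V = 2E/3 = 42, F = 11 + 12 = 23.

12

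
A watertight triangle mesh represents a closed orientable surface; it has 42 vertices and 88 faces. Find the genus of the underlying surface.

Every face is a triangle, so 2E = 3·88 = 264, giving E = 132.
χ = V − E + F = 42 − 132 + 88 = -2.
For a closed orientable surface χ = 2 − 2g, so g = (2 − (-2))/2 = 2.

2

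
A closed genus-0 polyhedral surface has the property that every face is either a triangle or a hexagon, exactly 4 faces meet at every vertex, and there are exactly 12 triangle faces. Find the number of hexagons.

Let x be the number of hexagons; then F = 12 + x.
Edge–face incidences: 2E = 3·12 + 6·x = 36 + 6x.
Every vertex has degree 4, so 4V = 2E.
Euler: V − E + F = 2 ⇒ (2E)/4 − E + (12 + x) = 2.
Multiply by 8: 2·(2E) − 4·(2E) + 8·(12 + x) = 16, i.e. 96 + 8x − 2·(36 + 6x) = 16.
Collecting terms: −4x + 24 = 16, so −4x = −8, so x = 2.
Then 2E = 36 + 6·2 = 48, so E = 24, V = 2E/4 = 12, F = 12 + 2 = 14.

2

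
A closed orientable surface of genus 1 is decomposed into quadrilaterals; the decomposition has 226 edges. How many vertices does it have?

113

χ = 2 − 2·1 = 0, and every face is a square so 4F = 2E.
F = 2E/4 = 113. Then V = 0 + E − F = 0 + 226 − 113 = 113.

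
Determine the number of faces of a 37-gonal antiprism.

An antiprism on an n-gon has two n-gon caps and 2n triangles: V = 2·37 = 74, E = 4·37 = 148, F = 2·37 + 2 = 76.
Check: V − E + F = 74 − 148 + 76 = 2.

76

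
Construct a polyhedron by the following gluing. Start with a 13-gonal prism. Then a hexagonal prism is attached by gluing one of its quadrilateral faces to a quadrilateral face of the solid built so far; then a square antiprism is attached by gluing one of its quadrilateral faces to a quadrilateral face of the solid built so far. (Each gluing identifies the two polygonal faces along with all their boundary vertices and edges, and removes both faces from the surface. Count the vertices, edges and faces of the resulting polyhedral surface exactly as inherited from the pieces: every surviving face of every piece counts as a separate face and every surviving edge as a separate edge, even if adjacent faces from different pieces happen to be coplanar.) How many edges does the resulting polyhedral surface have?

A 13-gonal prism: V=26, E=39, F=15.
Attach a hexagonal prism (V=12, E=18, F=8) along a 4-gon: merge 4 vertices and 4 edges, delete both glued faces → V=34, E=53, F=21.
Attach a square antiprism (V=8, E=16, F=10) along a 4-gon: merge 4 vertices and 4 edges, delete both glued faces → V=38, E=65, F=29.
Check: V − E + F = 38 − 65 + 29 = 2.

65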